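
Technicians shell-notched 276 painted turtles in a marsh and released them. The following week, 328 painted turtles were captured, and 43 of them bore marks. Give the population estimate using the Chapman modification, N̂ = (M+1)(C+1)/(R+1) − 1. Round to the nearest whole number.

N̂ = (276+1)(328+1)/(43+1) − 1 = 277·329/44 − 1
= 91133/44 − 1 ≈ 2071.2 − 1 ≈ 2070.2 → 2070

N ≈ 2070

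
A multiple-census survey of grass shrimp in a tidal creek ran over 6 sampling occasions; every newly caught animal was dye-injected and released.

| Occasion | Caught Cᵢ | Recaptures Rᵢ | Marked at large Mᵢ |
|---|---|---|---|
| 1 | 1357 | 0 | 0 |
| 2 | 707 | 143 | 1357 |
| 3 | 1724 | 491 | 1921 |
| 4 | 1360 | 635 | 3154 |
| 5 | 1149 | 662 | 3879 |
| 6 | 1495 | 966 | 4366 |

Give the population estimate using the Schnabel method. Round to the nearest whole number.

Σ MᵢCᵢ = 0·1357 + 1357·707 + 1921·1724 + 3154·1360 + 3879·1149 + 4366·1495 = 0 + 959399 + 3311804 + 4289440 + 4456971 + 6527170 = 19544784
Σ Rᵢ = 0 + 143 + 491 + 635 + 662 + 966 = 2897
N̂ = 19544784 / 2897 ≈ 6746.6 → 6747

N ≈ 6747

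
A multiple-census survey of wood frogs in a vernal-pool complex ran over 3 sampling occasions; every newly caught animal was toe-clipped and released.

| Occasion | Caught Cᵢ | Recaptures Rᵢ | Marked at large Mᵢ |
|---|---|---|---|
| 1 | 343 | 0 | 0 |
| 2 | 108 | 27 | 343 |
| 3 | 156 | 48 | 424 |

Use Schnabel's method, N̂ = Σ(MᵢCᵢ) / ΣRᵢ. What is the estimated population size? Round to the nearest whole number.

N ≈ 1376

Σ MᵢCᵢ = 0·343 + 343·108 + 424·156 = 0 + 37044 + 66144 = 103188
Σ Rᵢ = 0 + 27 + 48 = 75
N̂ = 103188 / 75 ≈ 1375.8 → 1376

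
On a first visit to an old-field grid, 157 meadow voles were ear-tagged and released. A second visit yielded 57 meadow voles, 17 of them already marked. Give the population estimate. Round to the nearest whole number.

N ≈ 526

N = (157 × 57) / 17 = 8949 / 17 ≈ 526.4 → 526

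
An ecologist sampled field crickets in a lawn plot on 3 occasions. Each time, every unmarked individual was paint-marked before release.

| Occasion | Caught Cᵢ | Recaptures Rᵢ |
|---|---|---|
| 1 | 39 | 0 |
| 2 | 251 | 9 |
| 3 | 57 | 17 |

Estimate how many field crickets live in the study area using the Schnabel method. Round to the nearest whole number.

N ≈ 993

Marked at large before each occasion: Mᵢ = Σⱼ<ᵢ (Cⱼ − Rⱼ) → M1=0, M2=39, M3=281
Σ MᵢCᵢ = 0·39 + 39·251 + 281·57 = 0 + 9789 + 16017 = 25806
Σ Rᵢ = 0 + 9 + 17 = 26
N̂ = 25806 / 26 ≈ 992.5 → 993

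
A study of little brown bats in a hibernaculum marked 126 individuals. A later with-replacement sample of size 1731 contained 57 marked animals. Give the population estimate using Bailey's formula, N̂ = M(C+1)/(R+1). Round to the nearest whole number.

N ≈ 3763

N̂ = 126·(1731+1)/(57+1) = 126·1732/58 = 218232/58 ≈ 3762.6 → 3763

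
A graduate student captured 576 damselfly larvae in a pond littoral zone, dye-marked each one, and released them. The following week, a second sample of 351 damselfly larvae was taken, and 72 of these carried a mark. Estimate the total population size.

N = 2808

The marked fraction in the recapture sample should equal the marked fraction in the population: 72/351 = 576/N.
N = (576 × 351) / 72 = 202176 / 72 = 2808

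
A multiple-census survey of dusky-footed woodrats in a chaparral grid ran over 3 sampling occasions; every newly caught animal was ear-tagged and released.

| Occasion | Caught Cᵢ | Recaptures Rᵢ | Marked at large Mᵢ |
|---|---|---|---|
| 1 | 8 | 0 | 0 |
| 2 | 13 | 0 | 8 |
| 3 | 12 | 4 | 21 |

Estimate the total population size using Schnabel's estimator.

Σ MᵢCᵢ = 0·8 + 8·13 + 21·12 = 0 + 104 + 252 = 356
Σ Rᵢ = 0 + 0 + 4 = 4
N̂ = 356 / 4 = 89

N = 89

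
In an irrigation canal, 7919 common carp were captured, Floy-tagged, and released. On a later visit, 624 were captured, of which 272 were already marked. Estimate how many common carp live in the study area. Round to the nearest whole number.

N ≈ 18,167

The marked fraction in the recapture sample should equal the marked fraction in the population: 272/624 = 7919/N.
N = (7919 × 624) / 272 = 4941456 / 272 ≈ 18167.1 → 18167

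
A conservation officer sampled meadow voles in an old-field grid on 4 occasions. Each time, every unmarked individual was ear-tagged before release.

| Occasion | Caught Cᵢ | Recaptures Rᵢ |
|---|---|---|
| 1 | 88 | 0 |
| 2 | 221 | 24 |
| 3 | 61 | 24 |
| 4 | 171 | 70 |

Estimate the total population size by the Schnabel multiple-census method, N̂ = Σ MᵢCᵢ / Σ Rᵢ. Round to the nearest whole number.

N ≈ 779

Marked at large before each occasion: Mᵢ = Σⱼ<ᵢ (Cⱼ − Rⱼ) → M1=0, M2=88, M3=285, M4=322
Σ MᵢCᵢ = 0·88 + 88·221 + 285·61 + 322·171 = 0 + 19448 + 17385 + 55062 = 91895
Σ Rᵢ = 0 + 24 + 24 + 70 = 118
N̂ = 91895 / 118 ≈ 778.8 → 779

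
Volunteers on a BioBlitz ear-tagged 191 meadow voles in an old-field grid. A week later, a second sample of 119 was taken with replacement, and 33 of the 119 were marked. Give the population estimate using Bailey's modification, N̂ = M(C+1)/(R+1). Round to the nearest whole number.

N ≈ 674

N̂ = 191·(119+1)/(33+1) = 191·120/34 = 22920/34 ≈ 674.1 → 674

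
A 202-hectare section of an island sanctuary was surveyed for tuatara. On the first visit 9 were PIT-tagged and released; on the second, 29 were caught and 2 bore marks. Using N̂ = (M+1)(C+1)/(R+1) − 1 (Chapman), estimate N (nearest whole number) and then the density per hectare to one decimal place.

density ≈ 0.5 tuatara per hectare

N̂ = 10·30/3 − 1 = 300/3 − 1 = 99
Density = N̂ / area = 99 / 202 ≈ 0.49 → 0.5 per hectare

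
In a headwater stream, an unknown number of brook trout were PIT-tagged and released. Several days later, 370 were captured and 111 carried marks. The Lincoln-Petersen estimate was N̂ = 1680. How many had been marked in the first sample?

M = 504

From N = M·C/R: M = N·R / C = 1680·111 / 370 = 186480 / 370 = 504.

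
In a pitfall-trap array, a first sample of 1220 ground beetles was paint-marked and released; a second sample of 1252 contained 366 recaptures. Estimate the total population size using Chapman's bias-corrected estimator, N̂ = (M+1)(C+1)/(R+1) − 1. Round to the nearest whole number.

N ≈ 4168

N̂ = (1220+1)(1252+1)/(366+1) − 1 = 1221·1253/367 − 1
= 1529913/367 − 1 ≈ 4168.7 − 1 ≈ 4167.7 → 4168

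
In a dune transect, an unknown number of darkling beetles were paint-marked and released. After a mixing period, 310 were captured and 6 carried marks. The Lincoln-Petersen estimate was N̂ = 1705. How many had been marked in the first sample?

M = 33

From N = M·C/R: M = N·R / C = 1705·6 / 310 = 10230 / 310 = 33.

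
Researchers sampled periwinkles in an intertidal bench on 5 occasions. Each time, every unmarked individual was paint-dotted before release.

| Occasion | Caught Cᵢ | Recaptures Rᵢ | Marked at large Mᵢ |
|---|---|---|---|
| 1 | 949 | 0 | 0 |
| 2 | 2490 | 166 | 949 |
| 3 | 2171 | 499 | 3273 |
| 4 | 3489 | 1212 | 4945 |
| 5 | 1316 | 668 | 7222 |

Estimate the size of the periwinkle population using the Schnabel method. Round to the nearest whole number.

Σ MᵢCᵢ = 0·949 + 949·2490 + 3273·2171 + 4945·3489 + 7222·1316 = 0 + 2363010 + 7105683 + 17253105 + 9504152 = 36225950
Σ Rᵢ = 0 + 166 + 499 + 1212 + 668 = 2545
N̂ = 36225950 / 2545 ≈ 14234.2 → 14234

N ≈ 14,234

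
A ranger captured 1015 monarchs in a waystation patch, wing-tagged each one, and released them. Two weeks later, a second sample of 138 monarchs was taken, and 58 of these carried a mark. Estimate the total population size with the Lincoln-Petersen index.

If marked individuals mix randomly, R/C ≈ M/N, giving N ≈ M·C/R.
N = (1015 × 138) / 58 = 140070 / 58 = 2415

N = 2415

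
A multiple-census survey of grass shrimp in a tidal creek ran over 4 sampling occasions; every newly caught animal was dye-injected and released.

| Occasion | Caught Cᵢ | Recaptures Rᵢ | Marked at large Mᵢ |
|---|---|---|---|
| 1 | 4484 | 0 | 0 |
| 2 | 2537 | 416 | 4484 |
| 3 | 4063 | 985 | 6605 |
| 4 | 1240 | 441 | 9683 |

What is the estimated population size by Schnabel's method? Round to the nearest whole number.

Σ MᵢCᵢ = 0·4484 + 4484·2537 + 6605·4063 + 9683·1240 = 0 + 11375908 + 26836115 + 12006920 = 50218943
Σ Rᵢ = 0 + 416 + 985 + 441 = 1842
N̂ = 50218943 / 1842 ≈ 27263.3 → 27263

N ≈ 27,263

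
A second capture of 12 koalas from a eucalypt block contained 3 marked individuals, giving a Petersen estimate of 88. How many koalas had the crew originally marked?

M = 22

From N = M·C/R: M = N·R / C = 88·3 / 12 = 264 / 12 = 22.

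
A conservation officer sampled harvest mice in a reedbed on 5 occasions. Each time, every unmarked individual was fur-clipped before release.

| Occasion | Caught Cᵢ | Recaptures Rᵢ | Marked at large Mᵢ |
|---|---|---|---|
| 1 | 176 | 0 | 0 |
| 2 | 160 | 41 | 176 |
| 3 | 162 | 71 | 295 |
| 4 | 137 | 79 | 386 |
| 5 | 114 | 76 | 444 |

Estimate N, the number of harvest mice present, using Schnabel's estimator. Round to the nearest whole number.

Σ MᵢCᵢ = 0·176 + 176·160 + 295·162 + 386·137 + 444·114 = 0 + 28160 + 47790 + 52882 + 50616 = 179448
Σ Rᵢ = 0 + 41 + 71 + 79 + 76 = 267
N̂ = 179448 / 267 ≈ 672.1 → 672

N ≈ 672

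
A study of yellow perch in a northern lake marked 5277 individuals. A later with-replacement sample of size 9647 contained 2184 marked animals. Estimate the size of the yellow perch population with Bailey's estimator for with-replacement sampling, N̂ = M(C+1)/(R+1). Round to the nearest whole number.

N̂ = 5277·(9647+1)/(2184+1) = 5277·9648/2185 = 50912496/2185 ≈ 23300.9 → 23301

N ≈ 23,301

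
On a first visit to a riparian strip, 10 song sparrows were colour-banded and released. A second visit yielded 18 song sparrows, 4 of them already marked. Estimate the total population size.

N = 45

If marked individuals mix randomly, R/C ≈ M/N, giving N ≈ M·C/R.
N = (10 × 18) / 4 = 180 / 4 = 45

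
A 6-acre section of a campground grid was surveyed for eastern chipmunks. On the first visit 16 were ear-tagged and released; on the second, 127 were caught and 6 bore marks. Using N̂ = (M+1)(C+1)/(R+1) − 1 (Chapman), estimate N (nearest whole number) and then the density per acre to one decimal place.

N̂ = 17·128/7 − 1 = 2176/7 − 1 ≈ 309.9 → 310
Density = N̂ / area = 310 / 6 ≈ 51.67 → 51.7 per acre

density ≈ 51.7 eastern chipmunks per acre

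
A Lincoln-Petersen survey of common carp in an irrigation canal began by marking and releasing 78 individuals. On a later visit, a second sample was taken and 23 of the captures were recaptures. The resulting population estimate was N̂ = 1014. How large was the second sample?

C = 299

From N = M·C/R: C = N·R / M = 1014·23 / 78 = 23322 / 78 = 299.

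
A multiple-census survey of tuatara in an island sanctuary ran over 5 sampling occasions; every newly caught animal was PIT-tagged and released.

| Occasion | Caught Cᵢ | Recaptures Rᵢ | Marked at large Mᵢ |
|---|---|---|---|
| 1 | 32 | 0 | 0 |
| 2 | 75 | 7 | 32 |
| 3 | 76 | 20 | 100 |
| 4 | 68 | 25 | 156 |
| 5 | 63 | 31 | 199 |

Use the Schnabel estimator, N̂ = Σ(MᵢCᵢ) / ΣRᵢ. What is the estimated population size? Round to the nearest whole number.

Σ MᵢCᵢ = 0·32 + 32·75 + 100·76 + 156·68 + 199·63 = 0 + 2400 + 7600 + 10608 + 12537 = 33145
Σ Rᵢ = 0 + 7 + 20 + 25 + 31 = 83
N̂ = 33145 / 83 ≈ 399.3 → 399

N ≈ 399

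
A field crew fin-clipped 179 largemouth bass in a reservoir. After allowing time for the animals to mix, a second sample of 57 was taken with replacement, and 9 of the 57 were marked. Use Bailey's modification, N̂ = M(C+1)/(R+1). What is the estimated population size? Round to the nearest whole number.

N ≈ 1038

N̂ = 179·(57+1)/(9+1) = 179·58/10 = 10382/10 ≈ 1038.2 → 1038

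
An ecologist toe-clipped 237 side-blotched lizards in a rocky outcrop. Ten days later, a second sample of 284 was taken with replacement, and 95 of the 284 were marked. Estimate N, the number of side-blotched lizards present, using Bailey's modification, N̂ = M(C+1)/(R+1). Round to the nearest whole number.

N ≈ 704

N̂ = 237·(284+1)/(95+1) = 237·285/96 = 67545/96 ≈ 703.6 → 704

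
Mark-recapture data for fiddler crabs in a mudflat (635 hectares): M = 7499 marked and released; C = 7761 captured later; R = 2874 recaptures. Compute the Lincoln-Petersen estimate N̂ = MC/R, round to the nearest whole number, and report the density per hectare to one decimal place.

density ≈ 31.9 fiddler crabs per hectare

N̂ = 7499·7761/2874 = 58199739/2874 ≈ 20250.4 → 20250
Density = N̂ / area = 20250 / 635 ≈ 31.89 → 31.9 per hectare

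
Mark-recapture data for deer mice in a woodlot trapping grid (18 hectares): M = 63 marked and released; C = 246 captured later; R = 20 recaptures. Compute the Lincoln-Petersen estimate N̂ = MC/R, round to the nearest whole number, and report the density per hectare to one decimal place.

density ≈ 43.1 deer mice per hectare

N̂ = 63·246/20 = 15498/20 ≈ 774.9 → 775
Density = N̂ / area = 775 / 18 ≈ 43.06 → 43.1 per hectare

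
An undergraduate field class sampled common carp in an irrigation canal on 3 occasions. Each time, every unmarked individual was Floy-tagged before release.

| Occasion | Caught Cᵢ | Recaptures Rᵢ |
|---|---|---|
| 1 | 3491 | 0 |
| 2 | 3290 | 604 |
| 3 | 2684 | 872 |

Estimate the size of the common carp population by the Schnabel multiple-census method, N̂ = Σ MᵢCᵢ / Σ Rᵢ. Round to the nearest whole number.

N ≈ 19,014

Marked at large before each occasion: Mᵢ = Σⱼ<ᵢ (Cⱼ − Rⱼ) → M1=0, M2=3491, M3=6177
Σ MᵢCᵢ = 0·3491 + 3491·3290 + 6177·2684 = 0 + 11485390 + 16579068 = 28064458
Σ Rᵢ = 0 + 604 + 872 = 1476
N̂ = 28064458 / 1476 ≈ 19013.9 → 19014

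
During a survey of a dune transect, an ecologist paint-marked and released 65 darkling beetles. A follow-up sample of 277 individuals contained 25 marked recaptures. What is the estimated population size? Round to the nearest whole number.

N ≈ 720

N = (65 × 277) / 25 = 18005 / 25 ≈ 720.2 → 720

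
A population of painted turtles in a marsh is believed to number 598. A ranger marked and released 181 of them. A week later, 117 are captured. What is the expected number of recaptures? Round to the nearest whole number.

expected recaptures ≈ 35

The marked fraction of the population is 181/598, so in a sample of 117 expect C·(M/N) marked.
E[R] = 181 × 117 / 598 = 21177 / 598 ≈ 35.4 → 35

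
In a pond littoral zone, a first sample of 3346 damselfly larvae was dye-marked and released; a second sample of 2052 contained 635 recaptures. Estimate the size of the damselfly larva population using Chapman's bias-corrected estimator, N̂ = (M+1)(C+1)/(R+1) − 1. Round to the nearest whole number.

N̂ = (3346+1)(2052+1)/(635+1) − 1 = 3347·2053/636 − 1
= 6871391/636 − 1 ≈ 10804.1 − 1 ≈ 10803.1 → 10803

N ≈ 10,803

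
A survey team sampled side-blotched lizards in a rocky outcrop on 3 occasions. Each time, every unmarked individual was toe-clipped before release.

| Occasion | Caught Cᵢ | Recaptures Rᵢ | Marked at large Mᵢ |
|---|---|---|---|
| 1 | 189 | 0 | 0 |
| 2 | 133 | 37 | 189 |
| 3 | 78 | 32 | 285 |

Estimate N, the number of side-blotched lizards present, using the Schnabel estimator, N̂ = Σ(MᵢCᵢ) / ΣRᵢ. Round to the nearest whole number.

Σ MᵢCᵢ = 0·189 + 189·133 + 285·78 = 0 + 25137 + 22230 = 47367
Σ Rᵢ = 0 + 37 + 32 = 69
N̂ = 47367 / 69 ≈ 686.48 → 686

N ≈ 686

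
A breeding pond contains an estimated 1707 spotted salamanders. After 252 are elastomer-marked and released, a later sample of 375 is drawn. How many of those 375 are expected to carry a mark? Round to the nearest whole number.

The marked fraction of the population is 252/1707, so in a sample of 375 expect C·(M/N) marked.
E[R] = 252 × 375 / 1707 = 94500 / 1707 ≈ 55.4 → 55

expected recaptures ≈ 55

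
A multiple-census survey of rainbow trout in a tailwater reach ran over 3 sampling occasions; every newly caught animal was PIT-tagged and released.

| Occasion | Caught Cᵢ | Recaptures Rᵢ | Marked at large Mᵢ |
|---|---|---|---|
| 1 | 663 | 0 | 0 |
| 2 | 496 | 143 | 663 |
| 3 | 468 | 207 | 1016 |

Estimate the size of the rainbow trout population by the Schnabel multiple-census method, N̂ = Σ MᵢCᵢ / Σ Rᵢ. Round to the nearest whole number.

N ≈ 2298

Σ MᵢCᵢ = 0·663 + 663·496 + 1016·468 = 0 + 328848 + 475488 = 804336
Σ Rᵢ = 0 + 143 + 207 = 350
N̂ = 804336 / 350 ≈ 2298.1 → 2298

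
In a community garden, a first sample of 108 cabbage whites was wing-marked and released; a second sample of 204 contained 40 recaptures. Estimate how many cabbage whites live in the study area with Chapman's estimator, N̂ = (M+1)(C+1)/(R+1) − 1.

N̂ = (108+1)(204+1)/(40+1) − 1 = 109·205/41 − 1
= 22345/41 − 1 = 545 − 1 = 544

N = 544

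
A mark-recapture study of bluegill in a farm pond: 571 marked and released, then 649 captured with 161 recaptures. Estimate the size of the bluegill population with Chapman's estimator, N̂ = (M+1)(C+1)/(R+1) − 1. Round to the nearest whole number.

N ≈ 2294

N̂ = (571+1)(649+1)/(161+1) − 1 = 572·650/162 − 1
= 371800/162 − 1 ≈ 2295.1 − 1 ≈ 2294.1 → 2294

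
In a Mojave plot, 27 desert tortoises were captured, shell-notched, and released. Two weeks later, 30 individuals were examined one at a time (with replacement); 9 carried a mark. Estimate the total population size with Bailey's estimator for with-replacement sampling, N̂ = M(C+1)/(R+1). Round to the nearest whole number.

N ≈ 84

N̂ = 27·(30+1)/(9+1) = 27·31/10 = 837/10 ≈ 83.7 → 84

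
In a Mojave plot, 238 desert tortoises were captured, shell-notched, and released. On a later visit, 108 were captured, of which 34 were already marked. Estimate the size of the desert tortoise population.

N = 756

Lincoln-Petersen assumes M/N = R/C, so N = M·C / R.
N = (238 × 108) / 34 = 25704 / 34 = 756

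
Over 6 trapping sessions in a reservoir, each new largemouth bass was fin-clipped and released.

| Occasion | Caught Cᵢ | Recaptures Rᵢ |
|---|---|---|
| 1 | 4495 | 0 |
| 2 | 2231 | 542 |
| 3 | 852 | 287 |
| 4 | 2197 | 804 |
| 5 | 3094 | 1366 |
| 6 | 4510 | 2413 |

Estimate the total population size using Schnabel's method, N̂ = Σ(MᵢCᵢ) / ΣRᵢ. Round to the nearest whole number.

Marked at large before each occasion: Mᵢ = Σⱼ<ᵢ (Cⱼ − Rⱼ) → M1=0, M2=4495, M3=6184, M4=6749, M5=8142, M6=9870
Σ MᵢCᵢ = 0·4495 + 4495·2231 + 6184·852 + 6749·2197 + 8142·3094 + 9870·4510 = 0 + 10028345 + 5268768 + 14827553 + 25191348 + 44513700 = 99829714
Σ Rᵢ = 0 + 542 + 287 + 804 + 1366 + 2413 = 5412
N̂ = 99829714 / 5412 ≈ 18446.0 → 18446

N ≈ 18,446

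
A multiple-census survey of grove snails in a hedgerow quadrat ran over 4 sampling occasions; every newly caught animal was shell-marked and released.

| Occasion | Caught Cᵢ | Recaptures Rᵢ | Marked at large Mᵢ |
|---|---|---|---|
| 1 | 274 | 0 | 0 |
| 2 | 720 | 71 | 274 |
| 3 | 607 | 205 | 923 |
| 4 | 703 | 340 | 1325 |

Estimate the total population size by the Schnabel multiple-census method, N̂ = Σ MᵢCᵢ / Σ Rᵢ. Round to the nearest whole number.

N ≈ 2742

Σ MᵢCᵢ = 0·274 + 274·720 + 923·607 + 1325·703 = 0 + 197280 + 560261 + 931475 = 1689016
Σ Rᵢ = 0 + 71 + 205 + 340 = 616
N̂ = 1689016 / 616 ≈ 2741.9 → 2742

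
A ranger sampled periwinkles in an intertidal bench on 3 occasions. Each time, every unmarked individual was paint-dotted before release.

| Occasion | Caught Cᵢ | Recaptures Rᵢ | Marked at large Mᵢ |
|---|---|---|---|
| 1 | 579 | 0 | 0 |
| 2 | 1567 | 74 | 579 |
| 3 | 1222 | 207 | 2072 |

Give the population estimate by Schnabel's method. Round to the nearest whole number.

Σ MᵢCᵢ = 0·579 + 579·1567 + 2072·1222 = 0 + 907293 + 2531984 = 3439277
Σ Rᵢ = 0 + 74 + 207 = 281
N̂ = 3439277 / 281 ≈ 12239.4 → 12239

N ≈ 12,239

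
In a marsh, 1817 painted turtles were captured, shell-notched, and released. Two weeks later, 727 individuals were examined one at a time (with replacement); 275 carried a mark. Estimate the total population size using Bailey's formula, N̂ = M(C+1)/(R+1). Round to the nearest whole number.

N̂ = 1817·(727+1)/(275+1) = 1817·728/276 = 1322776/276 ≈ 4792.7 → 4793

N ≈ 4793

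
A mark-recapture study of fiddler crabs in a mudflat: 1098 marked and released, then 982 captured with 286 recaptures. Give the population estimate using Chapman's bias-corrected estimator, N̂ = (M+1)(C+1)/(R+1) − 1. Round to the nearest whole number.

N ≈ 3763

N̂ = (1098+1)(982+1)/(286+1) − 1 = 1099·983/287 − 1
= 1080317/287 − 1 ≈ 3764.2 − 1 ≈ 3763.2 → 3763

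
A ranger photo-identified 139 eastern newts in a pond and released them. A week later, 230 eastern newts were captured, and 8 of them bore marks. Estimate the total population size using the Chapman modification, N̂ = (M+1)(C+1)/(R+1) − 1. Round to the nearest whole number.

N ≈ 3592

N̂ = (139+1)(230+1)/(8+1) − 1 = 140·231/9 − 1
= 32340/9 − 1 ≈ 3593.3 − 1 ≈ 3592.3 → 3592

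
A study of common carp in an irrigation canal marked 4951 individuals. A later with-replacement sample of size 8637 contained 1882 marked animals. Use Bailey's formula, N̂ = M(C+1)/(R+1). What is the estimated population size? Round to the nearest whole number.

N ≈ 22,712

N̂ = 4951·(8637+1)/(1882+1) = 4951·8638/1883 = 42766738/1883 ≈ 22712.0 → 22712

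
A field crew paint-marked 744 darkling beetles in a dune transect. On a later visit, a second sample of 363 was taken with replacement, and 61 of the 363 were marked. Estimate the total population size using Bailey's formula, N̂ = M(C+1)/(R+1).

N = 4368

N̂ = 744·(363+1)/(61+1) = 744·364/62 = 270816/62 = 4368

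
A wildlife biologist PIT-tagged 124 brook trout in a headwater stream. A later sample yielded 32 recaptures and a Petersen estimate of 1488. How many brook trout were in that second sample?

From N = M·C/R: C = N·R / M = 1488·32 / 124 = 47616 / 124 = 384.

C = 384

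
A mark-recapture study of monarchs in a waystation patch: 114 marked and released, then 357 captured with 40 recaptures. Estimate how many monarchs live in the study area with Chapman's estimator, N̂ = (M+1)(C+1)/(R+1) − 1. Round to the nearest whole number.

N̂ = (114+1)(357+1)/(40+1) − 1 = 115·358/41 − 1
= 41170/41 − 1 ≈ 1004.1 − 1 ≈ 1003.1 → 1003

N ≈ 1003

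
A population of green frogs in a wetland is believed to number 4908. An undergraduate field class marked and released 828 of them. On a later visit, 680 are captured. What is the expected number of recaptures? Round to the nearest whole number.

Expected recaptures E[R] = M·C / N.
E[R] = 828 × 680 / 4908 = 563040 / 4908 ≈ 114.7 → 115

expected recaptures ≈ 115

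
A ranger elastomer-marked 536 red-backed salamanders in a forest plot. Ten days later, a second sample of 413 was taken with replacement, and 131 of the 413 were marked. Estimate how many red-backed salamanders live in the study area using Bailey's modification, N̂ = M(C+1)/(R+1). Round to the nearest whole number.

N̂ = 536·(413+1)/(131+1) = 536·414/132 = 221904/132 ≈ 1681.1 → 1681

N ≈ 1681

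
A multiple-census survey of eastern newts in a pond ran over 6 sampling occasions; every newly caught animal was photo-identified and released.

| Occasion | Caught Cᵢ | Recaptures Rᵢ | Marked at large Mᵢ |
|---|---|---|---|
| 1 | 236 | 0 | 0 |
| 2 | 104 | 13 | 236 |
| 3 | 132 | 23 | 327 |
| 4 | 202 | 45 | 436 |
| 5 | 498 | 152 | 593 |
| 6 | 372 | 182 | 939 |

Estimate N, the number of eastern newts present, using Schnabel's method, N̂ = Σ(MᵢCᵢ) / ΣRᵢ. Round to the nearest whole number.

N ≈ 1929

Σ MᵢCᵢ = 0·236 + 236·104 + 327·132 + 436·202 + 593·498 + 939·372 = 0 + 24544 + 43164 + 88072 + 295314 + 349308 = 800402
Σ Rᵢ = 0 + 13 + 23 + 45 + 152 + 182 = 415
N̂ = 800402 / 415 ≈ 1928.7 → 1929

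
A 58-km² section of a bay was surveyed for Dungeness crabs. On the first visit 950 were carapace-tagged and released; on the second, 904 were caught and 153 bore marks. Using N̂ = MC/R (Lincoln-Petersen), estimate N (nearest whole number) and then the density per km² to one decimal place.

N̂ = 950·904/153 = 858800/153 ≈ 5613.1 → 5613
Density = N̂ / area = 5613 / 58 ≈ 96.78 → 96.8 per km²

density ≈ 96.8 Dungeness crabs per km²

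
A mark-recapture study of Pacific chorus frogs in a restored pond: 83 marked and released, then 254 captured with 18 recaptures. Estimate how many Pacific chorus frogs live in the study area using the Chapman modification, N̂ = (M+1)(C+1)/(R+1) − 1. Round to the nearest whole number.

N ≈ 1126

N̂ = (83+1)(254+1)/(18+1) − 1 = 84·255/19 − 1
= 21420/19 − 1 ≈ 1127.4 − 1 ≈ 1126.4 → 1126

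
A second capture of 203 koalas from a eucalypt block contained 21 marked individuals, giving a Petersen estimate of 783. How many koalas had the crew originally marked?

M = 81

From N = M·C/R: M = N·R / C = 783·21 / 203 = 16443 / 203 = 81.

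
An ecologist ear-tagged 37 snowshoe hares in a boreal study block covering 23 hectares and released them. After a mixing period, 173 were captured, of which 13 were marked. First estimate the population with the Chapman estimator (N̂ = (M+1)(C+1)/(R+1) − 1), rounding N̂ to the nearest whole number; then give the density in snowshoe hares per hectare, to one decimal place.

density ≈ 20.5 snowshoe hares per hectare

N̂ = 38·174/14 − 1 = 6612/14 − 1 ≈ 471.3 → 471
Density = N̂ / area = 471 / 23 ≈ 20.48 → 20.5 per hectare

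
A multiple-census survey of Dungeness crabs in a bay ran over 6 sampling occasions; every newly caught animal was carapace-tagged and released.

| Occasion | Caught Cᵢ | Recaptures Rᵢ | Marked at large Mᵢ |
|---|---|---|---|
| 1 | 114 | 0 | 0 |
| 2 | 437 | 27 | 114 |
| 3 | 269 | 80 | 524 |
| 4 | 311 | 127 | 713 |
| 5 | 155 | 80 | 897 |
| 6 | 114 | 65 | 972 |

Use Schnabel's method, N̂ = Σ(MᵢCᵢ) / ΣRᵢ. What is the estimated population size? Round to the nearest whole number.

Σ MᵢCᵢ = 0·114 + 114·437 + 524·269 + 713·311 + 897·155 + 972·114 = 0 + 49818 + 140956 + 221743 + 139035 + 110808 = 662360
Σ Rᵢ = 0 + 27 + 80 + 127 + 80 + 65 = 379
N̂ = 662360 / 379 ≈ 1747.7 → 1748

N ≈ 1748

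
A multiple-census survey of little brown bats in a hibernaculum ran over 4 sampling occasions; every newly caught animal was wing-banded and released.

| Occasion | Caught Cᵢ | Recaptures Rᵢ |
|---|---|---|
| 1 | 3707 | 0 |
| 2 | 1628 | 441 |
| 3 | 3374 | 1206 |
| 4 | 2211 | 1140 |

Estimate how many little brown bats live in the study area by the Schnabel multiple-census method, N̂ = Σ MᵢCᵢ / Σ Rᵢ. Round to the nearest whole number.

N ≈ 13,693

Marked at large before each occasion: Mᵢ = Σⱼ<ᵢ (Cⱼ − Rⱼ) → M1=0, M2=3707, M3=4894, M4=7062
Σ MᵢCᵢ = 0·3707 + 3707·1628 + 4894·3374 + 7062·2211 = 0 + 6034996 + 16512356 + 15614082 = 38161434
Σ Rᵢ = 0 + 441 + 1206 + 1140 = 2787
N̂ = 38161434 / 2787 ≈ 13692.7 → 13693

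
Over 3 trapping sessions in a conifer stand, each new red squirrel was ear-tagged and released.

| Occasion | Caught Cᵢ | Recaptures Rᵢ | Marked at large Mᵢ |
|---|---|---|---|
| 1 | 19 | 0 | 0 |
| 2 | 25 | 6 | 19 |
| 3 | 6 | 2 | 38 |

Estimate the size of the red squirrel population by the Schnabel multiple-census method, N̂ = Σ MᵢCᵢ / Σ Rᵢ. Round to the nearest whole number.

Σ MᵢCᵢ = 0·19 + 19·25 + 38·6 = 0 + 475 + 228 = 703
Σ Rᵢ = 0 + 6 + 2 = 8
N̂ = 703 / 8 ≈ 87.9 → 88

N ≈ 88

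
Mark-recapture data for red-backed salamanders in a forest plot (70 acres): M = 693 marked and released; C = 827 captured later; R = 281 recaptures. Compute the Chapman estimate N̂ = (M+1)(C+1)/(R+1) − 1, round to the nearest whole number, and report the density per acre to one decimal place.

N̂ = 694·828/282 − 1 = 574632/282 − 1 ≈ 2036.7 → 2037
Density = N̂ / area = 2037 / 70 ≈ 29.10 → 29.1 per acre

density ≈ 29.1 red-backed salamanders per acre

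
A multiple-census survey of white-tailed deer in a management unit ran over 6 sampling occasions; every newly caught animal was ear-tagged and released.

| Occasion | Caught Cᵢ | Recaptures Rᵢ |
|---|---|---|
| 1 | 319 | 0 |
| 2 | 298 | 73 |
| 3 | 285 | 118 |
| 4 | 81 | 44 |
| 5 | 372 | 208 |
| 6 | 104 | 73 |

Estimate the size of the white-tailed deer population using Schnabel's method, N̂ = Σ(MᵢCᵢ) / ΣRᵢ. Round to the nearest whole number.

N ≈ 1319

Marked at large before each occasion: Mᵢ = Σⱼ<ᵢ (Cⱼ − Rⱼ) → M1=0, M2=319, M3=544, M4=711, M5=748, M6=912
Σ MᵢCᵢ = 0·319 + 319·298 + 544·285 + 711·81 + 748·372 + 912·104 = 0 + 95062 + 155040 + 57591 + 278256 + 94848 = 680797
Σ Rᵢ = 0 + 73 + 118 + 44 + 208 + 73 = 516
N̂ = 680797 / 516 ≈ 1319.4 → 1319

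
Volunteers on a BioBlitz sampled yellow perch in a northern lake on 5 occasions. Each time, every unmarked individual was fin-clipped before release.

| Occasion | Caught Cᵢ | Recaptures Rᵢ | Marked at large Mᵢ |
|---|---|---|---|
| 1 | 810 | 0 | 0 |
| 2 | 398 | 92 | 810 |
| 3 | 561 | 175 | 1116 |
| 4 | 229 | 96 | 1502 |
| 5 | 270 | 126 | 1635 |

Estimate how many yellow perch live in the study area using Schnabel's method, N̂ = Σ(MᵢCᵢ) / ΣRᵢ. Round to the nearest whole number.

N ≈ 3546

Σ MᵢCᵢ = 0·810 + 810·398 + 1116·561 + 1502·229 + 1635·270 = 0 + 322380 + 626076 + 343958 + 441450 = 1733864
Σ Rᵢ = 0 + 92 + 175 + 96 + 126 = 489
N̂ = 1733864 / 489 ≈ 3545.7 → 3546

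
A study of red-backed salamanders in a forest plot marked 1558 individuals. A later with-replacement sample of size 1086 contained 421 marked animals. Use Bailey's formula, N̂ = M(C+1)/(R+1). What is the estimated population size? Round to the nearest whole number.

N ≈ 4013

N̂ = 1558·(1086+1)/(421+1) = 1558·1087/422 = 1693546/422 ≈ 4013.1 → 4013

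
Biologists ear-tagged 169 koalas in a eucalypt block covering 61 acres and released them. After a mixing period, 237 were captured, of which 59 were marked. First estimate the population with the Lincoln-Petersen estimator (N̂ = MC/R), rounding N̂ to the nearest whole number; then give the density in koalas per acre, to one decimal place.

density ≈ 11.1 koalas per acre

N̂ = 169·237/59 = 40053/59 ≈ 678.9 → 679
Density = N̂ / area = 679 / 61 ≈ 11.13 → 11.1 per acre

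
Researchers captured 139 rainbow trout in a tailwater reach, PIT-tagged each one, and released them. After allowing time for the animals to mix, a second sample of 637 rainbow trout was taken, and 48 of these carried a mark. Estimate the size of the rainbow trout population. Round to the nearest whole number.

N = (139 × 637) / 48 = 88543 / 48 ≈ 1844.6 → 1845

N ≈ 1845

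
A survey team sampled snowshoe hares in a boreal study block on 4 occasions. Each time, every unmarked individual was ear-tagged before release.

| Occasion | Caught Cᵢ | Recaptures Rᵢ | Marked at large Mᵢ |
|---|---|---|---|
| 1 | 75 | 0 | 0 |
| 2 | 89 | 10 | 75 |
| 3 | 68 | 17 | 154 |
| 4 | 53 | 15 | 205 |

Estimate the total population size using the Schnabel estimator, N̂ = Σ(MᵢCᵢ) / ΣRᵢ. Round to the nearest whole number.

Σ MᵢCᵢ = 0·75 + 75·89 + 154·68 + 205·53 = 0 + 6675 + 10472 + 10865 = 28012
Σ Rᵢ = 0 + 10 + 17 + 15 = 42
N̂ = 28012 / 42 ≈ 667.0 → 667

N ≈ 667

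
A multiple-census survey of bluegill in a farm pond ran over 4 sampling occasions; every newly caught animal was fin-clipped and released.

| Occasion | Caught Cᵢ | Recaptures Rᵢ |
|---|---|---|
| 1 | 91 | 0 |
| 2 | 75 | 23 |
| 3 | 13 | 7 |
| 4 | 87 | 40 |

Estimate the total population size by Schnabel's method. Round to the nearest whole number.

Marked at large before each occasion: Mᵢ = Σⱼ<ᵢ (Cⱼ − Rⱼ) → M1=0, M2=91, M3=143, M4=149
Σ MᵢCᵢ = 0·91 + 91·75 + 143·13 + 149·87 = 0 + 6825 + 1859 + 12963 = 21647
Σ Rᵢ = 0 + 23 + 7 + 40 = 70
N̂ = 21647 / 70 ≈ 309.2 → 309

N ≈ 309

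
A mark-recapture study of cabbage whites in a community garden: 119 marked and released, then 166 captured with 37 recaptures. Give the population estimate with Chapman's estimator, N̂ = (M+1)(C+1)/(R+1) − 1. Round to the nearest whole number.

N̂ = (119+1)(166+1)/(37+1) − 1 = 120·167/38 − 1
= 20040/38 − 1 ≈ 527.4 − 1 ≈ 526.4 → 526

N ≈ 526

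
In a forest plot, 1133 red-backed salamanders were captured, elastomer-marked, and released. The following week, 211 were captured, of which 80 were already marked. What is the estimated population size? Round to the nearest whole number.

N ≈ 2988

N = (1133 × 211) / 80 = 239063 / 80 ≈ 2988.3 → 2988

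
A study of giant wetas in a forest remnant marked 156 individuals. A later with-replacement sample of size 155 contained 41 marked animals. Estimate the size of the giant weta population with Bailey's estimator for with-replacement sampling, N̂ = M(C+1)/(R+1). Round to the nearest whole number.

N̂ = 156·(155+1)/(41+1) = 156·156/42 = 24336/42 ≈ 579.4 → 579

N ≈ 579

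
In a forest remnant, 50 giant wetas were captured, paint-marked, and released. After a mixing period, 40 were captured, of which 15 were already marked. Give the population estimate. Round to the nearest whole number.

If marked individuals mix randomly, R/C ≈ M/N, giving N ≈ M·C/R.
N = (50 × 40) / 15 = 2000 / 15 ≈ 133.3 → 133

N ≈ 133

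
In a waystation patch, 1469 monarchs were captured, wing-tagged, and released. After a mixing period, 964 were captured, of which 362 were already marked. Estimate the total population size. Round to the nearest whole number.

N = (1469 × 964) / 362 = 1416116 / 362 ≈ 3911.9 → 3912

N ≈ 3912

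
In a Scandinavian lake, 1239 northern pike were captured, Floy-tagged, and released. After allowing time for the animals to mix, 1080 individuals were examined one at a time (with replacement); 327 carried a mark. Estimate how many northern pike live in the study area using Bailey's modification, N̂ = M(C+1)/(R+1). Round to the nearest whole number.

N ≈ 4083

N̂ = 1239·(1080+1)/(327+1) = 1239·1081/328 = 1339359/328 ≈ 4083.4 → 4083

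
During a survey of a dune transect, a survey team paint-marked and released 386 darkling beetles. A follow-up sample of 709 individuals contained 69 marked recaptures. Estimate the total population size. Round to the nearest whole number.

N = (386 × 709) / 69 = 273674 / 69 ≈ 3966.3 → 3966

N ≈ 3966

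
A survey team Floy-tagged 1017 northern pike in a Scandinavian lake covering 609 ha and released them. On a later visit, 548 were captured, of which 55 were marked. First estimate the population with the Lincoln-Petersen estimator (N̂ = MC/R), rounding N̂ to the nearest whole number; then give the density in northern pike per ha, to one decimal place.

N̂ = 1017·548/55 = 557316/55 ≈ 10133.0 → 10133
Density = N̂ / area = 10133 / 609 ≈ 16.64 → 16.6 per ha

density ≈ 16.6 northern pike per ha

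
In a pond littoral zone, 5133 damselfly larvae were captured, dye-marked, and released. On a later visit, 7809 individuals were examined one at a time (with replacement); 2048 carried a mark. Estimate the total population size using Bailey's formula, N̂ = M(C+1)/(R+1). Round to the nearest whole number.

N ≈ 19,565

N̂ = 5133·(7809+1)/(2048+1) = 5133·7810/2049 = 40088730/2049 ≈ 19565.0 → 19565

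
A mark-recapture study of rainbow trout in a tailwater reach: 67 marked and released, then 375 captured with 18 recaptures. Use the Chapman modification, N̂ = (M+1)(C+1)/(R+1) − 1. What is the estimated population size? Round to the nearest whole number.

N̂ = (67+1)(375+1)/(18+1) − 1 = 68·376/19 − 1
= 25568/19 − 1 ≈ 1345.7 − 1 ≈ 1344.7 → 1345

N ≈ 1345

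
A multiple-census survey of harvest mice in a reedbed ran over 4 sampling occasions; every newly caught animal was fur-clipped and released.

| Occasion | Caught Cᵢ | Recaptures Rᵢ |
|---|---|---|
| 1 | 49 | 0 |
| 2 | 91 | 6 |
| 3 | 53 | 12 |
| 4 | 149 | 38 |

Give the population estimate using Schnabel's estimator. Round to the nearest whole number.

Marked at large before each occasion: Mᵢ = Σⱼ<ᵢ (Cⱼ − Rⱼ) → M1=0, M2=49, M3=134, M4=175
Σ MᵢCᵢ = 0·49 + 49·91 + 134·53 + 175·149 = 0 + 4459 + 7102 + 26075 = 37636
Σ Rᵢ = 0 + 6 + 12 + 38 = 56
N̂ = 37636 / 56 ≈ 672.1 → 672

N ≈ 672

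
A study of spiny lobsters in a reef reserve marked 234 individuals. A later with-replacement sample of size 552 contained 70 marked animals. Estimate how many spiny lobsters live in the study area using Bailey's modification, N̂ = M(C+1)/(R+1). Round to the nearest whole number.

N̂ = 234·(552+1)/(70+1) = 234·553/71 = 129402/71 ≈ 1822.6 → 1823

N ≈ 1823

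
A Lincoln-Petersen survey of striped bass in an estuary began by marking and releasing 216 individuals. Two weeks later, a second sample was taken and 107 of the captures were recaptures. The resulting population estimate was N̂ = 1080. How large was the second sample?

C = 535

From N = M·C/R: C = N·R / M = 1080·107 / 216 = 115560 / 216 = 535.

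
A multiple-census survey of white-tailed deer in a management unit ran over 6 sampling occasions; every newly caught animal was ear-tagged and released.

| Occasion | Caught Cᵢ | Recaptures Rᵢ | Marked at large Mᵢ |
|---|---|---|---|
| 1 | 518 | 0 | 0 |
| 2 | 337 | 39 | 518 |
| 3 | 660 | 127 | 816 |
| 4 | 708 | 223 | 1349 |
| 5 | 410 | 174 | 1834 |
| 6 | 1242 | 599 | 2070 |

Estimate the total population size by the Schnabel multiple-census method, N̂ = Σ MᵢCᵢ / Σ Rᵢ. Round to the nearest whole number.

Σ MᵢCᵢ = 0·518 + 518·337 + 816·660 + 1349·708 + 1834·410 + 2070·1242 = 0 + 174566 + 538560 + 955092 + 751940 + 2570940 = 4991098
Σ Rᵢ = 0 + 39 + 127 + 223 + 174 + 599 = 1162
N̂ = 4991098 / 1162 ≈ 4295.3 → 4295

N ≈ 4295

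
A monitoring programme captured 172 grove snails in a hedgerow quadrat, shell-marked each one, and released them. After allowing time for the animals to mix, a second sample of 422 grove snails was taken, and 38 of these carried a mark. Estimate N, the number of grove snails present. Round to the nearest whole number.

N = (172 × 422) / 38 = 72584 / 38 ≈ 1910.1 → 1910

N ≈ 1910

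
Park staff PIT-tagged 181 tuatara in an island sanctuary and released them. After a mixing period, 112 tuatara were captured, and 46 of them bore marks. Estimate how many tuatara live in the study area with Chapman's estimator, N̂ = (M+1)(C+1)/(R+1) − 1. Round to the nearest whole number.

N̂ = (181+1)(112+1)/(46+1) − 1 = 182·113/47 − 1
= 20566/47 − 1 ≈ 437.6 − 1 ≈ 436.6 → 437

N ≈ 437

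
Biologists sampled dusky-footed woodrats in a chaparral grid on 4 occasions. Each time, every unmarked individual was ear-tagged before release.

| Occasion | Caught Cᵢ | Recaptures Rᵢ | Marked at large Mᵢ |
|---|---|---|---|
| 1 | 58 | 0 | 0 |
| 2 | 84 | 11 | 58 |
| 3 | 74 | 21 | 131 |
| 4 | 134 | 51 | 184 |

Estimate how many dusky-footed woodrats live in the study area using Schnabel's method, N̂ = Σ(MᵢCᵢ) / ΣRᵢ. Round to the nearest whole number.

N ≈ 473

Σ MᵢCᵢ = 0·58 + 58·84 + 131·74 + 184·134 = 0 + 4872 + 9694 + 24656 = 39222
Σ Rᵢ = 0 + 11 + 21 + 51 = 83
N̂ = 39222 / 83 ≈ 472.6 → 473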